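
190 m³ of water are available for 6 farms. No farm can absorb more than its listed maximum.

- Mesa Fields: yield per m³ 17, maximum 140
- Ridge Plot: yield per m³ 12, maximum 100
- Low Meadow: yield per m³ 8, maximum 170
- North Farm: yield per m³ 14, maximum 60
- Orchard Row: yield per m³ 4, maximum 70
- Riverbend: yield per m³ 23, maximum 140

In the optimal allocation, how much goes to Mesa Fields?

50

Order the farms by yield per m³: Riverbend 23 > Mesa Fields 17 > North Farm 14 > Ridge Plot 12 > Low Meadow 8 > Orchard Row 4.
Riverbend takes 140 to reach its cap of 140 → 50 left.
Only 50 left; Mesa Fields takes them to reach 50.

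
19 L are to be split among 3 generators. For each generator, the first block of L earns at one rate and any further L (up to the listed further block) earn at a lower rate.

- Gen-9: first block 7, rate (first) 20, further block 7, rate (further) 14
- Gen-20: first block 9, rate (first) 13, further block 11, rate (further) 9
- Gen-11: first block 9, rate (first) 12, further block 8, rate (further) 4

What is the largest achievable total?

303

Order all 6 blocks by rate: Gen-9/T1 20 > Gen-9/T2 14 > Gen-20/T1 13 > Gen-11/T1 12 > Gen-20/T2 9 > Gen-11/T2 4.
Fill Gen-9 T1 block (7 at 20) ; 12 left.
Gen-9 T2 at 14: fill all 7 ; 5 left.
5 remain; put them into Gen-20 T1 at 13.
Total = 20×7 + 14×7 + 13×5 = 303.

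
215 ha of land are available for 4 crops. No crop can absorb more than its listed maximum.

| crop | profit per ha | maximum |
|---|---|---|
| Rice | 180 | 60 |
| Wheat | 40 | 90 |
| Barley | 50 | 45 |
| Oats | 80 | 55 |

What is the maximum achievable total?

Order the crops by profit per ha: Rice 180 > Oats 80 > Barley 50 > Wheat 40.
Give Rice 60 to hit its cap of 60 ; 155 left.
Oats: +55 to 55 (cap) ; 100 left.
Give Barley 45 to hit its cap of 45 ; 55 left.
Only 55 left; Wheat takes them to reach 55.
Total = 180×60 + 40×55 + 50×45 + 80×55 = 19650.

19650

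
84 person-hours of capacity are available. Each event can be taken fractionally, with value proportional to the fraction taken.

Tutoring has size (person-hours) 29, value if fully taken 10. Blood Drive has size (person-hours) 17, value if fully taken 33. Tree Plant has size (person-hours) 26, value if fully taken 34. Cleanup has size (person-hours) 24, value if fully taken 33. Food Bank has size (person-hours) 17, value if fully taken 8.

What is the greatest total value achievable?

Sort by value density: Blood Drive 33/17≈1.94, Cleanup 33/24≈1.38, Tree Plant 34/26≈1.31, Food Bank 8/17≈0.471, Tutoring 10/29≈0.345.
All 17 person-hours of Blood Drive fit (value 33) ; 67 remain.
Take all of Cleanup (24 person-hours, value 33) ; 43 person-hours left.
Tree Plant: take in full, 26 person-hours for value 34 ; 17 left.
Food Bank: take in full, 17 person-hours for value 8 ; 0 left.
Total value = 108.

108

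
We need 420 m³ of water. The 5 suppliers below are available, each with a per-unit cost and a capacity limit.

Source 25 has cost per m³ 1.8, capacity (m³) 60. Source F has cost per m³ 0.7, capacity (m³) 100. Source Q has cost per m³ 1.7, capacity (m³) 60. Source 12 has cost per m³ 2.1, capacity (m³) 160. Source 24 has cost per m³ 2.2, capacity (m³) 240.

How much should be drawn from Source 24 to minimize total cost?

40

Fill from the cheapest supplier first.
Take 100 from Source F at 0.7 → need 320 more.
Source Q at 1.7: take all 60 m³ → 260 still needed.
Source 25 at 1.8: take all 60 m³ → 200 still needed.
Source 12 (2.1): use full 160 → 40 m³ to go.
Source 24 (2.2): take the remaining 40 → done.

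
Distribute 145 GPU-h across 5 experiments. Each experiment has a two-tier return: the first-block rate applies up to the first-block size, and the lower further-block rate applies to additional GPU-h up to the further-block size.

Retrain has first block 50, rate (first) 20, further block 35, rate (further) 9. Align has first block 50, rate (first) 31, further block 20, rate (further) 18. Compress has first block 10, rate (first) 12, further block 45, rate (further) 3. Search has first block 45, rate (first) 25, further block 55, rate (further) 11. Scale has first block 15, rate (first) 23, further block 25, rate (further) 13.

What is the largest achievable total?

Rank every tier by rate: Align/T1 31 > Search/T1 25 > Scale/T1 23 > Retrain/T1 20 > Align/T2 18 > Scale/T2 13 > Compress/T1 12 > Search/T2 11 > Retrain/T2 9 > Compress/T2 3.
Fill Align T1 block (50 at 31) → 95 left.
Search/T1 (25): +45 → 50 left.
Scale/T1 (23): +15 → 35 left.
35 remain; put them into Retrain T1 at 20.
Total = 31×50 + 25×45 + 23×15 + 20×35 = 3720.

3720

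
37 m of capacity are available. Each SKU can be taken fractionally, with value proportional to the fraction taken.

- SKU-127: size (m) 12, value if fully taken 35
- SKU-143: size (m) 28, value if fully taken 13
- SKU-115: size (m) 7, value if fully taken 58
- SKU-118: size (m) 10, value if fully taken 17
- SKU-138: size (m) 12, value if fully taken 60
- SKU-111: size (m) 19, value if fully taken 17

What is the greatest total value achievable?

163.2

Sort by value density: SKU-115 58/7≈8.29, SKU-138 60/12≈5, SKU-127 35/12≈2.92, SKU-118 17/10≈1.7, SKU-111 17/19≈0.895, SKU-143 13/28≈0.464.
Take all of SKU-115 (7 m, value 58) ; 30 m left.
Take all of SKU-138 (12 m, value 60) ; 18 m left.
Take all of SKU-127 (12 m, value 35) ; 6 m left.
Fill the last 6 m with part of SKU-118: 6/10 of it earns 10.2.
Total value = 163.2.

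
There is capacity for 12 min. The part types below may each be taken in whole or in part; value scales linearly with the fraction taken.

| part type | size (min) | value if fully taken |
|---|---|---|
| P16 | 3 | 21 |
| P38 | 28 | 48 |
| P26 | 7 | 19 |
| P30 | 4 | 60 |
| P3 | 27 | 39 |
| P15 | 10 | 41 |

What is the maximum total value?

Best value per unit of size first: P30 60/4≈15, P16 21/3≈7, P15 41/10≈4.1, P26 19/7≈2.71, P38 48/28≈1.71, P3 39/27≈1.44.
All 4 min of P30 fit (value 60) ; 8 remain.
All 3 min of P16 fit (value 21) ; 5 remain.
5 min left: a 5/10 share of P15 gives 41×5/10 = 20.5.
Total value = 101.5.

101.5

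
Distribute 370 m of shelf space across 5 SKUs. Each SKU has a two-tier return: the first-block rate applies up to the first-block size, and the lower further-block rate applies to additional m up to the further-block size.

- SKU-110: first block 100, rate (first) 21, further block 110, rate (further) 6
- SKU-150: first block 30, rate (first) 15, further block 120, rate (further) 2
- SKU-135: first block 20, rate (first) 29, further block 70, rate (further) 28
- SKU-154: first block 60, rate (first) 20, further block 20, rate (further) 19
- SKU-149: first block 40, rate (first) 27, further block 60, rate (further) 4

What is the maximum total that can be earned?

7930

Treat each block as its own option and order by rate: SKU-135/tier1 29 > SKU-135/tier2 28 > SKU-149/tier1 27 > SKU-110/tier1 21 > SKU-154/tier1 20 > SKU-154/tier2 19 > SKU-150/tier1 15 > SKU-110/tier2 6 > SKU-149/tier2 4 > SKU-150/tier2 2.
SKU-135/tier1 (29): +20 → 350 left.
SKU-135 tier2 at 28: fill all 70 → 280 left.
SKU-149 tier1 at 27: fill all 40 → 240 left.
SKU-110/tier1 (21): +100 → 140 left.
SKU-154/tier1 (20): +60 → 80 left.
SKU-154 tier2 at 19: fill all 20 → 60 left.
SKU-150 tier1 at 15: fill all 30 → 30 left.
30 remain; put them into SKU-110 tier2 at 6.
Total = 29×20 + 28×70 + 27×40 + 21×100 + 20×60 + 19×20 + 15×30 + 6×30 = 7930.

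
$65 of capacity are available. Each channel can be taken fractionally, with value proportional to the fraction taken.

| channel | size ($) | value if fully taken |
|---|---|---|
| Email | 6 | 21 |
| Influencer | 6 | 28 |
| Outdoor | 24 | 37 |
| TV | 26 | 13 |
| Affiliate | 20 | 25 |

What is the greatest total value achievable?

Rank by value-to-size ratio: Influencer 28/6≈4.67, Email 21/6≈3.5, Outdoor 37/24≈1.54, Affiliate 25/20≈1.25, TV 13/26≈0.5.
Influencer: take in full, 6 $ for value 28 — 59 left.
Take all of Email (6 $, value 21) — 53 $ left.
All 24 $ of Outdoor fit (value 37) — 29 remain.
Affiliate: take in full, 20 $ for value 25 — 9 left.
Fill the last 9 $ with part of TV: 9/26 of it earns 4.5.
Total value = 115.5.

115.5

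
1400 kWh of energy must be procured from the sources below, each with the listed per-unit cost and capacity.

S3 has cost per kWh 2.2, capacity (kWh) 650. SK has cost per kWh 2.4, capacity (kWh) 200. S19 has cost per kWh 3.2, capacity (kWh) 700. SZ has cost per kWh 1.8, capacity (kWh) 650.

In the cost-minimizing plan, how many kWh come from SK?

100

Use sources in increasing cost order.
Take 650 from SZ at 1.8 ; need 750 more.
Take 650 from S3 at 2.2 ; need 100 more.
SK (2.4): take the remaining 100 ; done.
S19: unused.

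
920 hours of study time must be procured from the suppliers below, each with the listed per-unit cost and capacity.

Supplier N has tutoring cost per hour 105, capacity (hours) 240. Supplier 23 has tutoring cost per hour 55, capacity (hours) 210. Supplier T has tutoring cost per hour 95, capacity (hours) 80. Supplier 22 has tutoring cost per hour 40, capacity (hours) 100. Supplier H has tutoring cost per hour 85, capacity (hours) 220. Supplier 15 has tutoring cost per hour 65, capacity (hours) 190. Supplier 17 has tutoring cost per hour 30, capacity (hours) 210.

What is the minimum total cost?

52050

Cheapest first:
Supplier 17 at 30: take all 210 hours ; 710 still needed.
Supplier 22 at 40: take all 100 hours ; 610 still needed.
Supplier 23 at 55: take all 210 hours ; 400 still needed.
Supplier 15 (65): use full 190 ; 210 hours to go.
Supplier H (85): take the remaining 210 ; done.
Supplier T, Supplier N: unused.
Cost = 210×30 + 100×40 + 210×55 + 190×65 + 210×85 = 52050.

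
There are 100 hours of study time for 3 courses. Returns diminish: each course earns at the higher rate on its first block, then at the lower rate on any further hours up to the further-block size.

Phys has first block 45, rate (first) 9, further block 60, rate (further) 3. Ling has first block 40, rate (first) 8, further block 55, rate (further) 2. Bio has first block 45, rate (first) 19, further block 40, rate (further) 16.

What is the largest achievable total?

Order all 6 blocks by rate: Bio/tier1 19 > Bio/tier2 16 > Phys/tier1 9 > Ling/tier1 8 > Phys/tier2 3 > Ling/tier2 2.
Bio/tier1 (19): +45 — 55 left.
Fill Bio tier2 block (40 at 16) — 15 left.
15 remain; put them into Phys tier1 at 9.
Total = 19×45 + 16×40 + 9×15 = 1630.

1630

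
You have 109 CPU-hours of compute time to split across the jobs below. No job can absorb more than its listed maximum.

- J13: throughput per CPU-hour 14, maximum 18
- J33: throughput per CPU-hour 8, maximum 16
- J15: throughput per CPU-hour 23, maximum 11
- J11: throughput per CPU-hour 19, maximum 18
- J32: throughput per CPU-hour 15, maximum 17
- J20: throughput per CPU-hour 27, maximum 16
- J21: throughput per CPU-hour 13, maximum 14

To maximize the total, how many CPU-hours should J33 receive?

15

Highest throughput per CPU-hour first: J20 27 > J15 23 > J11 19 > J32 15 > J13 14 > J21 13 > J33 8.
Give J20 16 to hit its cap of 16 → 93 left.
Give J15 11 to hit its cap of 11 → 82 left.
Give J11 18 to hit its cap of 18 → 64 left.
J32 takes 17 to reach its cap of 17 → 47 left.
J13: +18 to 18 (cap) → 29 left.
J21 takes 14 to reach its cap of 14 → 15 left.
J33: +15 (room for 16) → 15. Pool exhausted.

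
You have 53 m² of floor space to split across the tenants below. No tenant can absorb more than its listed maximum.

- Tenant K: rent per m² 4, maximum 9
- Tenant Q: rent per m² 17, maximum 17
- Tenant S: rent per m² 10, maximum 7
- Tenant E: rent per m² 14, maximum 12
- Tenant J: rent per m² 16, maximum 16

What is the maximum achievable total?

787

Order the tenants by rent per m²: Tenant Q 17 > Tenant J 16 > Tenant E 14 > Tenant S 10 > Tenant K 4.
Tenant Q takes 17 to reach its cap of 17 → 36 left.
Tenant J: +16 to 16 (cap) → 20 left.
Tenant E: +12 to 12 (cap) → 8 left.
Tenant S takes 7 to reach its cap of 7 → 1 left.
Only 1 left; Tenant K takes them to reach 1.
Total = 4×1 + 17×17 + 10×7 + 14×12 + 16×16 = 787.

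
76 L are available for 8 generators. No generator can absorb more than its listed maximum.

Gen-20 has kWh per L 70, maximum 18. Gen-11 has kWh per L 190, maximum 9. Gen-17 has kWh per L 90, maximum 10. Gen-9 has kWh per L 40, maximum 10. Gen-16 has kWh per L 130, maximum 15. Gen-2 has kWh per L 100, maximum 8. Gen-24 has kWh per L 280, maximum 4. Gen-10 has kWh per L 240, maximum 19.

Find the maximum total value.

11810

Order the generators by kWh per L: Gen-24 280 > Gen-10 240 > Gen-11 190 > Gen-16 130 > Gen-2 100 > Gen-17 90 > Gen-20 70 > Gen-9 40.
Gen-24 takes 4 to reach its cap of 4 ; 72 left.
Give Gen-10 19 to hit its cap of 19 ; 53 left.
Give Gen-11 9 to hit its cap of 9 ; 44 left.
Gen-16 takes 15 to reach its cap of 15 ; 29 left.
Gen-2 takes 8 to reach its cap of 8 ; 21 left.
Give Gen-17 10 to hit its cap of 10 ; 11 left.
Gen-20: +11 (room for 18) → 11. Pool exhausted.
Total = 70×11 + 190×9 + 90×10 + 130×15 + 100×8 + 280×4 + 240×19 = 11810.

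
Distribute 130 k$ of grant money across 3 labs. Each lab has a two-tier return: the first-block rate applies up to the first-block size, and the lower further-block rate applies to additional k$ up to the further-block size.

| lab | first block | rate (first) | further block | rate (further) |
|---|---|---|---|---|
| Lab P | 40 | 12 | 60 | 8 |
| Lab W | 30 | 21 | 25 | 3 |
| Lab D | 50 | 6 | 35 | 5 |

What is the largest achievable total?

Treat each block as its own option and order by rate: Lab W/T1 21 > Lab P/T1 12 > Lab P/T2 8 > Lab D/T1 6 > Lab D/T2 5 > Lab W/T2 3.
Lab W/T1 (21): +30 ; 100 left.
Lab P/T1 (12): +40 ; 60 left.
Fill Lab P T2 block (60 at 8) ; 0 left.
Total = 21×30 + 12×40 + 8×60 = 1590.

1590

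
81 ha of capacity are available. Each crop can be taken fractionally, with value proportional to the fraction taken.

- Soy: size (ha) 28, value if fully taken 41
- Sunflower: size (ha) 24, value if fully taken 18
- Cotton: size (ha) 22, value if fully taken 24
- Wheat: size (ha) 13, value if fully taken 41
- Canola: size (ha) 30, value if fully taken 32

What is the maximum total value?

Rank by value-to-size ratio: Wheat 41/13≈3.15, Soy 41/28≈1.46, Cotton 24/22≈1.09, Canola 32/30≈1.07, Sunflower 18/24≈0.75.
Wheat: take in full, 13 ha for value 41 ; 68 left.
Soy: take in full, 28 ha for value 41 ; 40 left.
Cotton: take in full, 22 ha for value 24 ; 18 left.
Only 18 ha remain; take 18/30 of Canola for value 32×18/30 = 19.2.
Total value = 125.2.

125.2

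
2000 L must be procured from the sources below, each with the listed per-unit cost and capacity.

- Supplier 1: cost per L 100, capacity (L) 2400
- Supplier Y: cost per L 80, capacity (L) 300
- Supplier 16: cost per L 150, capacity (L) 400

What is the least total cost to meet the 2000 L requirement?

194000

Cheapest first:
Supplier Y (80): use full 300 → 1700 L to go.
Take 1700 from Supplier 1 at 100 to finish.
Supplier 16: unused.
Cost = 300×80 + 1700×100 = 194000.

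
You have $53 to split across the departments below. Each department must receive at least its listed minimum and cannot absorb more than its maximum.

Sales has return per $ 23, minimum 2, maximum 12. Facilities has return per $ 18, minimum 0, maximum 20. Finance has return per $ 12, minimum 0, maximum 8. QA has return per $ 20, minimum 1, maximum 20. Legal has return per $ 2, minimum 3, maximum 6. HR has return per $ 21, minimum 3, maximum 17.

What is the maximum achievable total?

Meeting every minimum uses 2+0+0+1+3+3 = 9 $, leaving 44.
Rank by return per $: Sales 23 > HR 21 > QA 20 > Facilities 18 > Finance 12 > Legal 2.
Sales takes 10 more to reach its cap of 12 ; 34 left.
HR: +14 to 17 (cap) ; 20 left.
QA: +19 to 20 (cap) ; 1 left.
Only 1 left; Facilities takes them to reach 1.
Total = 23×12 + 18×1 + 20×20 + 2×3 + 21×17 = 1057.

1057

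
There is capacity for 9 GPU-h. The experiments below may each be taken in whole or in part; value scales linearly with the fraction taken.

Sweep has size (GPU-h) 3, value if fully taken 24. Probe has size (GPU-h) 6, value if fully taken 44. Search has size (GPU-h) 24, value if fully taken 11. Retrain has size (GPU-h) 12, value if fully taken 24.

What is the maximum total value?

68

Best value per unit of size first: Sweep 24/3≈8, Probe 44/6≈7.33, Retrain 24/12≈2, Search 11/24≈0.458.
All 3 GPU-h of Sweep fit (value 24) → 6 remain.
Probe: take in full, 6 GPU-h for value 44 → 0 left.
Total value = 68.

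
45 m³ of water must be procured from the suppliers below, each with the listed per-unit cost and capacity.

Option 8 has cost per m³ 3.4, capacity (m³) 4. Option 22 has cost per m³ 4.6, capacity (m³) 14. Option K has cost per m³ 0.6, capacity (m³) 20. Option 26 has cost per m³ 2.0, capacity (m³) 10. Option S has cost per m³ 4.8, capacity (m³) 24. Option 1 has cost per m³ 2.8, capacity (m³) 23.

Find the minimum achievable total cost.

74

Fill from the cheapest supplier first.
Option K at 0.6: take all 20 m³ → 25 still needed.
Option 26 (2.0): use full 10 → 15 m³ to go.
Option 1 at 2.8: take 15 of its 23 → requirement met.
Option 8, Option 22, Option S: unused.
Cost = 20×0.6 + 10×2.0 + 15×2.8 = 74.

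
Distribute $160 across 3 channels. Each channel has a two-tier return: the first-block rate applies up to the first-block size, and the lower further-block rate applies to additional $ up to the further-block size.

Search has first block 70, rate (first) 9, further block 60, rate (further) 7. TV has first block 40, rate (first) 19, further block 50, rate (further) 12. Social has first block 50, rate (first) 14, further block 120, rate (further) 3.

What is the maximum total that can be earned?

2240

Rank every tier by rate: TV/T1 19 > Social/T1 14 > TV/T2 12 > Search/T1 9 > Search/T2 7 > Social/T2 3.
TV/T1 (19): +40 → 120 left.
Social T1 at 14: fill all 50 → 70 left.
Fill TV T2 block (50 at 12) → 20 left.
20 remain; put them into Search T1 at 9.
Total = 19×40 + 14×50 + 12×50 + 9×20 = 2240.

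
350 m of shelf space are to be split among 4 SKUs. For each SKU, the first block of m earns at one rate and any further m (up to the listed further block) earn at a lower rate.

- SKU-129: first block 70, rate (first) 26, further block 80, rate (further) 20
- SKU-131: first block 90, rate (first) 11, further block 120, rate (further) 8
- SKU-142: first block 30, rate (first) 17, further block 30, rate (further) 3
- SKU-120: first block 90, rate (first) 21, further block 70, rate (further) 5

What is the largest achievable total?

Treat each block as its own option and order by rate: SKU-129/first 26 > SKU-120/first 21 > SKU-129/second 20 > SKU-142/first 17 > SKU-131/first 11 > SKU-131/second 8 > SKU-120/second 5 > SKU-142/second 3.
Fill SKU-129 first block (70 at 26) → 280 left.
SKU-120 first at 21: fill all 90 → 190 left.
SKU-129 second at 20: fill all 80 → 110 left.
SKU-142 first at 17: fill all 30 → 80 left.
SKU-131 first at 11: only 80 left, fill 80.
Total = 26×70 + 21×90 + 20×80 + 17×30 + 11×80 = 6700.

6700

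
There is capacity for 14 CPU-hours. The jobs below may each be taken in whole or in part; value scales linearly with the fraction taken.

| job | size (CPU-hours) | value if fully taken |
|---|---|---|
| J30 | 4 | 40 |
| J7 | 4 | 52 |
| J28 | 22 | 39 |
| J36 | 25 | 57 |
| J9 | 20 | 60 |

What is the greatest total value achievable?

110

Sort by value density: J7 52/4≈13, J30 40/4≈10, J9 60/20≈3, J36 57/25≈2.28, J28 39/22≈1.77.
J7: take in full, 4 CPU-hours for value 52 → 10 left.
Take all of J30 (4 CPU-hours, value 40) → 6 CPU-hours left.
Fill the last 6 CPU-hours with part of J9: 6/20 of it earns 18.
Total value = 110.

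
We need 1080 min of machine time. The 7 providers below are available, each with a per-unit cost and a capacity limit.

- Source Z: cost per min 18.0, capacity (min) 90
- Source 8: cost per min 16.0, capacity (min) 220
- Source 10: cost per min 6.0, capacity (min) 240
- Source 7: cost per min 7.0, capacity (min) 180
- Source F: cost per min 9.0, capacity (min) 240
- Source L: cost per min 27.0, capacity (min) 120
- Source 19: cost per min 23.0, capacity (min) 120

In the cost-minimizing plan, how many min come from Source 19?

110

Cheapest first:
Source 10 (6.0): use full 240 — 840 min to go.
Take 180 from Source 7 at 7.0 — need 660 more.
Take 240 from Source F at 9.0 — need 420 more.
Source 8 at 16.0: take all 220 min — 200 still needed.
Source Z (18.0): use full 90 — 110 min to go.
Source 19 (23.0): take the remaining 110 — done.
Source L: unused.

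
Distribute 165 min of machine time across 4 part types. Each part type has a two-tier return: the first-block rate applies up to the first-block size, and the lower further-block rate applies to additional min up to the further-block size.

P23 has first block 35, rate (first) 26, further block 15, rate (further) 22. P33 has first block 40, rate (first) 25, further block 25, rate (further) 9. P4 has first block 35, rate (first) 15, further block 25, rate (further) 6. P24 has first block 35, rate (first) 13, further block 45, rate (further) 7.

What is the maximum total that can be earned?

Rank every tier by rate: P23/tier1 26 > P33/tier1 25 > P23/tier2 22 > P4/tier1 15 > P24/tier1 13 > P33/tier2 9 > P24/tier2 7 > P4/tier2 6.
P23 tier1 at 26: fill all 35 ; 130 left.
P33/tier1 (25): +40 ; 90 left.
P23 tier2 at 22: fill all 15 ; 75 left.
Fill P4 tier1 block (35 at 15) ; 40 left.
P24 tier1 at 13: fill all 35 ; 5 left.
5 remain; put them into P33 tier2 at 9.
Total = 26×35 + 25×40 + 22×15 + 15×35 + 13×35 + 9×5 = 3265.

3265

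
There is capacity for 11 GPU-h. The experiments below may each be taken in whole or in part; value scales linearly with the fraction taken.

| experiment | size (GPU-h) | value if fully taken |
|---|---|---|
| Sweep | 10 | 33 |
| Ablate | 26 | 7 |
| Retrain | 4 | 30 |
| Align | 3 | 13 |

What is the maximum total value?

56.2

Best value per unit of size first: Retrain 30/4≈7.5, Align 13/3≈4.33, Sweep 33/10≈3.3, Ablate 7/26≈0.269.
Retrain: take in full, 4 GPU-h for value 30 — 7 left.
All 3 GPU-h of Align fit (value 13) — 4 remain.
Fill the last 4 GPU-h with part of Sweep: 4/10 of it earns 13.2.
Total value = 56.2.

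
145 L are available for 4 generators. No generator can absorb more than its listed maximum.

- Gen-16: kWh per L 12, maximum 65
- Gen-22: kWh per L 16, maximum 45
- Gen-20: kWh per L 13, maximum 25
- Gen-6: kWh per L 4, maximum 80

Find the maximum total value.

1865

Rank by kWh per L: Gen-22 16 > Gen-20 13 > Gen-16 12 > Gen-6 4.
Gen-22: +45 to 45 (cap) → 100 left.
Give Gen-20 25 to hit its cap of 25 → 75 left.
Give Gen-16 65 to hit its cap of 65 → 10 left.
Gen-6: +10 (room for 80) → 10. Pool exhausted.
Total = 12×65 + 16×45 + 13×25 + 4×10 = 1865.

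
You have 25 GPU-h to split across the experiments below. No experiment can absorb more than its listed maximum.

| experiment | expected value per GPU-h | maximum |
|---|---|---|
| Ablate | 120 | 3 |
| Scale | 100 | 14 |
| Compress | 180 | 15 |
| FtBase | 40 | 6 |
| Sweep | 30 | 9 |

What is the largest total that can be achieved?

Highest expected value per GPU-h first: Compress 180 > Ablate 120 > Scale 100 > FtBase 40 > Sweep 30.
Compress: +15 to 15 (cap) ; 10 left.
Give Ablate 3 to hit its cap of 3 ; 7 left.
Only 7 left; Scale takes them to reach 7.
Total = 120×3 + 100×7 + 180×15 = 3760.

3760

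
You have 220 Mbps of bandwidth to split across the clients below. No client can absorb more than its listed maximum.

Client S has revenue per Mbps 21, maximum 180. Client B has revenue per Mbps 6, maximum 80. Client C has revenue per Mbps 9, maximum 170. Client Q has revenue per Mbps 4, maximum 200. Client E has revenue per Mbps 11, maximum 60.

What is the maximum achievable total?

Rank by revenue per Mbps: Client S 21 > Client E 11 > Client C 9 > Client B 6 > Client Q 4.
Client S takes 180 to reach its cap of 180 ; 40 left.
Client E: +40 (room for 60) → 40. Pool exhausted.
Total = 21×180 + 11×40 = 4220.

4220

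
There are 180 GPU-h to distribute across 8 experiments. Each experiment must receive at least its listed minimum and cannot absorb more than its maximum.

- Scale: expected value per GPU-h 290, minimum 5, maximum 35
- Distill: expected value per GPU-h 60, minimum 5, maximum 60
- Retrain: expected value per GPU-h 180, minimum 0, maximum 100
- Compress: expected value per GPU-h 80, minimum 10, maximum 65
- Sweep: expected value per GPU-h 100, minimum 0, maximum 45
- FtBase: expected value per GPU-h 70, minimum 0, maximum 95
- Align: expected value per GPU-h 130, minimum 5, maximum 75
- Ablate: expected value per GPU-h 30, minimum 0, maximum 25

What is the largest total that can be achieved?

Meeting every minimum uses 5+5+0+10+0+0+5+0 = 25 GPU-h, leaving 155.
Rank by expected value per GPU-h: Scale 290 > Retrain 180 > Align 130 > Sweep 100 > Compress 80 > FtBase 70 > Distill 60 > Ablate 30.
Scale takes 30 more to reach its cap of 35 ; 125 left.
Retrain: +100 to 100 (cap) ; 25 left.
Align: +25 (room for 70) → 30. Pool exhausted.
Total = 290×35 + 60×5 + 180×100 + 80×10 + 130×30 = 33150.

33150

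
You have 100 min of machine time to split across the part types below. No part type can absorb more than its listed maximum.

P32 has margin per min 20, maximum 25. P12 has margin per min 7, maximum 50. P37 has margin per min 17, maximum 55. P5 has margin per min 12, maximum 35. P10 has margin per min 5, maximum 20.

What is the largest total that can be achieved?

1675

Order the part types by margin per min: P32 20 > P37 17 > P5 12 > P12 7 > P10 5.
P32: +25 to 25 (cap) — 75 left.
P37 takes 55 to reach its cap of 55 — 20 left.
P5: +20 (room for 35) → 20. Pool exhausted.
Total = 20×25 + 17×55 + 12×20 = 1675.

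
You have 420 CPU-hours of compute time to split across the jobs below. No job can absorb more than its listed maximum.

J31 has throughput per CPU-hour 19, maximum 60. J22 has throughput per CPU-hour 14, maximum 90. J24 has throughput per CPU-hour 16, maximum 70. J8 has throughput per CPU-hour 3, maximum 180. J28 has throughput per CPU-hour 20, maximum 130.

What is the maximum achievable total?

6330

Rank by throughput per CPU-hour: J28 20 > J31 19 > J24 16 > J22 14 > J8 3.
J28: +130 to 130 (cap) — 290 left.
J31 takes 60 to reach its cap of 60 — 230 left.
Give J24 70 to hit its cap of 70 — 160 left.
Give J22 90 to hit its cap of 90 — 70 left.
Only 70 left; J8 takes them to reach 70.
Total = 19×60 + 14×90 + 16×70 + 3×70 + 20×130 = 6330.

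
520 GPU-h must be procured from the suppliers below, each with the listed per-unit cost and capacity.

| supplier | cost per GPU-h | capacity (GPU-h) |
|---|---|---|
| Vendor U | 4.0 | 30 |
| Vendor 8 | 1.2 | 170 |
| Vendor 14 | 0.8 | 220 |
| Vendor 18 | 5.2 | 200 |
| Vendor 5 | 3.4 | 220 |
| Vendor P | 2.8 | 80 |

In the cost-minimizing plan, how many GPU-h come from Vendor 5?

50

Use suppliers in increasing cost order.
Vendor 14 at 0.8: take all 220 GPU-h ; 300 still needed.
Vendor 8 at 1.2: take all 170 GPU-h ; 130 still needed.
Vendor P at 2.8: take all 80 GPU-h ; 50 still needed.
Take 50 from Vendor 5 at 3.4 to finish.
Vendor U, Vendor 18: unused.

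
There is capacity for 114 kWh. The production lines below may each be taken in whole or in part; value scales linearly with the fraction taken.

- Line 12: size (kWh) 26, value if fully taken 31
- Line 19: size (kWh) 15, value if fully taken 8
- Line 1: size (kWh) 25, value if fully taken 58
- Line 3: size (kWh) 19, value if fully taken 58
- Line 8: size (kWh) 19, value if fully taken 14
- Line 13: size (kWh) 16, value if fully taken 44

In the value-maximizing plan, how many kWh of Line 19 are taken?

Rank by value-to-size ratio: Line 3 58/19≈3.05, Line 13 44/16≈2.75, Line 1 58/25≈2.32, Line 12 31/26≈1.19, Line 8 14/19≈0.737, Line 19 8/15≈0.533.
All 19 kWh of Line 3 fit (value 58) ; 95 remain.
Line 13: take in full, 16 kWh for value 44 ; 79 left.
All 25 kWh of Line 1 fit (value 58) ; 54 remain.
Line 12: take in full, 26 kWh for value 31 ; 28 left.
Line 8: take in full, 19 kWh for value 14 ; 9 left.
9 kWh left: a 9/15 share of Line 19 gives 8×9/15 = 4.8.

9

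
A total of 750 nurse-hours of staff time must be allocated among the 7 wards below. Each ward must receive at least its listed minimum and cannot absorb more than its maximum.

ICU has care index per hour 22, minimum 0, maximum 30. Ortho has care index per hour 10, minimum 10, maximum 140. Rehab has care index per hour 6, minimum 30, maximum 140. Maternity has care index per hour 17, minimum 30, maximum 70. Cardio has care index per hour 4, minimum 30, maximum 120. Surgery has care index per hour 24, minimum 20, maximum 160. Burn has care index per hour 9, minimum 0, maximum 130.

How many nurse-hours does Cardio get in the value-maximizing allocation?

Meeting every minimum uses 0+10+30+30+30+20+0 = 120 nurse-hours, leaving 630.
Highest care index per hour first: Surgery 24 > ICU 22 > Maternity 17 > Ortho 10 > Burn 9 > Rehab 6 > Cardio 4.
Surgery takes 140 more to reach its cap of 160 → 490 left.
Give ICU 30 more to hit its cap of 30 → 460 left.
Maternity takes 40 more to reach its cap of 70 → 420 left.
Give Ortho 130 more to hit its cap of 140 → 290 left.
Burn: +130 to 130 (cap) → 160 left.
Give Rehab 110 more to hit its cap of 140 → 50 left.
Cardio has room for 90 more but only 50 remain, so it gets 80.

80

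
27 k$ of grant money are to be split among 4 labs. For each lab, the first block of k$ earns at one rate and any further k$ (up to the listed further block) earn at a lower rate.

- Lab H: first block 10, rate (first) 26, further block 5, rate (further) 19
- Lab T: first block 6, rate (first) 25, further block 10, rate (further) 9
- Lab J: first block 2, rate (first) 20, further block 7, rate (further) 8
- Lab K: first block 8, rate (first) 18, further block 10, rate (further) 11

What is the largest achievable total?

617

Order all 8 blocks by rate: Lab H/tier1 26 > Lab T/tier1 25 > Lab J/tier1 20 > Lab H/tier2 19 > Lab K/tier1 18 > Lab K/tier2 11 > Lab T/tier2 9 > Lab J/tier2 8.
Fill Lab H tier1 block (10 at 26) → 17 left.
Fill Lab T tier1 block (6 at 25) → 11 left.
Lab J/tier1 (20): +2 → 9 left.
Lab H/tier2 (19): +5 → 4 left.
Lab K/tier1: +4 of 8 at 18; pool empty.
Total = 26×10 + 25×6 + 20×2 + 19×5 + 18×4 = 617.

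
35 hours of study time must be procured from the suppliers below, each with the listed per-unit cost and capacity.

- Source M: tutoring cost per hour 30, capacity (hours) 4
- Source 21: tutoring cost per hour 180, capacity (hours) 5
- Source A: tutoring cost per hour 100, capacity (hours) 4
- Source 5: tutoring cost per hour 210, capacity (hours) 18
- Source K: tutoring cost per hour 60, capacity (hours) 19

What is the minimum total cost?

Fill from the cheapest supplier first.
Take 4 from Source M at 30 ; need 31 more.
Take 19 from Source K at 60 ; need 12 more.
Source A at 100: take all 4 hours ; 8 still needed.
Source 21 (180): use full 5 ; 3 hours to go.
Take 3 from Source 5 at 210 to finish.
Cost = 4×30 + 19×60 + 4×100 + 5×180 + 3×210 = 3190.

3190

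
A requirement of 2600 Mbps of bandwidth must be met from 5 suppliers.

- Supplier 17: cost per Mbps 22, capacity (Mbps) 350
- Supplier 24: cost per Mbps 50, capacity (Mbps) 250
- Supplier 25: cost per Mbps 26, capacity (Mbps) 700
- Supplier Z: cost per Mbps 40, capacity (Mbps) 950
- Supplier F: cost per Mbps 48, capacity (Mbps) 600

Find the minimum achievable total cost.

92700

Fill from the cheapest supplier first.
Take 350 from Supplier 17 at 22 → need 2250 more.
Supplier 25 at 26: take all 700 Mbps → 1550 still needed.
Take 950 from Supplier Z at 40 → need 600 more.
Supplier F at 48: take all 600 Mbps → 0 still needed.
Supplier 24: unused.
Cost = 350×22 + 700×26 + 950×40 + 600×48 = 92700.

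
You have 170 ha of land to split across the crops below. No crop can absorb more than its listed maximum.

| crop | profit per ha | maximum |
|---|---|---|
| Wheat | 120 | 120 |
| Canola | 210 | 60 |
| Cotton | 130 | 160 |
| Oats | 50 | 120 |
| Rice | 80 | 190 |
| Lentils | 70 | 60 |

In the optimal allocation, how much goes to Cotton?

Rank by profit per ha: Canola 210 > Cotton 130 > Wheat 120 > Rice 80 > Lentils 70 > Oats 50.
Give Canola 60 to hit its cap of 60 — 110 left.
Only 110 left; Cotton takes them to reach 110.

110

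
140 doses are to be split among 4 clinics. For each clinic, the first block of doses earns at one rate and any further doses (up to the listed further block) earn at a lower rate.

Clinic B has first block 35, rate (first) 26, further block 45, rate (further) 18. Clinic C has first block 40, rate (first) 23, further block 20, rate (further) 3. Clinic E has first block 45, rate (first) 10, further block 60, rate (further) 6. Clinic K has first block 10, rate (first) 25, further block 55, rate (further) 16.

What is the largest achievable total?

Order all 8 blocks by rate: Clinic B/tier1 26 > Clinic K/tier1 25 > Clinic C/tier1 23 > Clinic B/tier2 18 > Clinic K/tier2 16 > Clinic E/tier1 10 > Clinic E/tier2 6 > Clinic C/tier2 3.
Clinic B tier1 at 26: fill all 35 → 105 left.
Clinic K/tier1 (25): +10 → 95 left.
Fill Clinic C tier1 block (40 at 23) → 55 left.
Fill Clinic B tier2 block (45 at 18) → 10 left.
10 remain; put them into Clinic K tier2 at 16.
Total = 26×35 + 25×10 + 23×40 + 18×45 + 16×10 = 3050.

3050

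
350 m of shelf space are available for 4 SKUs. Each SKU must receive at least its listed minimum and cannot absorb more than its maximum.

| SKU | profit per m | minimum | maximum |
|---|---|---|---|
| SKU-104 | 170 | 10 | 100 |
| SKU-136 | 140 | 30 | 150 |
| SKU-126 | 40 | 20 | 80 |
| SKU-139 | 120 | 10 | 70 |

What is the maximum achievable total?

Meeting every minimum uses 10+30+20+10 = 70 m, leaving 280.
Highest profit per m first: SKU-104 170 > SKU-136 140 > SKU-139 120 > SKU-126 40.
SKU-104: +90 to 100 (cap) → 190 left.
Give SKU-136 120 more to hit its cap of 150 → 70 left.
SKU-139 takes 60 more to reach its cap of 70 → 10 left.
SKU-126 has room for 60 more but only 10 remain, so it gets 30.
Total = 170×100 + 140×150 + 40×30 + 120×70 = 47600.

47600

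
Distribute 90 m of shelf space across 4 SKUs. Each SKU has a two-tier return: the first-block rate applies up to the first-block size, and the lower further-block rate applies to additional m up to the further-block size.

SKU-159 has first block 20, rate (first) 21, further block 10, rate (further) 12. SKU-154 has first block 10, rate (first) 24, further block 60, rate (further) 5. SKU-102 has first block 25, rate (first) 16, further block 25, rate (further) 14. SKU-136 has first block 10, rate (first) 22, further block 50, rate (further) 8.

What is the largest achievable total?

Rank every tier by rate: SKU-154/T1 24 > SKU-136/T1 22 > SKU-159/T1 21 > SKU-102/T1 16 > SKU-102/T2 14 > SKU-159/T2 12 > SKU-136/T2 8 > SKU-154/T2 5.
SKU-154 T1 at 24: fill all 10 — 80 left.
SKU-136/T1 (22): +10 — 70 left.
Fill SKU-159 T1 block (20 at 21) — 50 left.
Fill SKU-102 T1 block (25 at 16) — 25 left.
SKU-102/T2 (14): +25 — 0 left.
Total = 24×10 + 22×10 + 21×20 + 16×25 + 14×25 = 1630.

1630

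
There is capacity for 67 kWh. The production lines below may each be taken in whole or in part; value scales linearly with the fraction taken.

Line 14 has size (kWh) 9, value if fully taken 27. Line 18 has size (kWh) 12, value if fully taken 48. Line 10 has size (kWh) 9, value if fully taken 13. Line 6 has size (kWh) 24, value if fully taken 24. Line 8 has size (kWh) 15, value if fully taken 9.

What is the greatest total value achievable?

Rank by value-to-size ratio: Line 18 48/12≈4, Line 14 27/9≈3, Line 10 13/9≈1.44, Line 6 24/24≈1, Line 8 9/15≈0.6.
Take all of Line 18 (12 kWh, value 48) — 55 kWh left.
All 9 kWh of Line 14 fit (value 27) — 46 remain.
All 9 kWh of Line 10 fit (value 13) — 37 remain.
Take all of Line 6 (24 kWh, value 24) — 13 kWh left.
Only 13 kWh remain; take 13/15 of Line 8 for value 9×13/15 = 7.8.
Total value = 119.8.

119.8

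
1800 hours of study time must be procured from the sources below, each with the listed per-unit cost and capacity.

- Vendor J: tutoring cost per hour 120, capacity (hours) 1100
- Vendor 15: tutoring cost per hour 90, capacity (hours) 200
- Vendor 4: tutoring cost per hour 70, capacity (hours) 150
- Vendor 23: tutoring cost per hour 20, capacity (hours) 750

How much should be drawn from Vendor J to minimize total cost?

Use sources in increasing cost order.
Vendor 23 (20): use full 750 → 1050 hours to go.
Vendor 4 (70): use full 150 → 900 hours to go.
Vendor 15 at 90: take all 200 hours → 700 still needed.
Vendor J at 120: take 700 of its 1100 → requirement met.

700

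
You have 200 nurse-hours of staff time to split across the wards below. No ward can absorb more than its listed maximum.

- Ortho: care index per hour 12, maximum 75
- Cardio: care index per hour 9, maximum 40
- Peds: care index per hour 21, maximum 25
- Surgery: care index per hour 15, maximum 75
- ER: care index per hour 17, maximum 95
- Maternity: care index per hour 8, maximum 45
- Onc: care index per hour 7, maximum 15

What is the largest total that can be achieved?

3325

Highest care index per hour first: Peds 21 > ER 17 > Surgery 15 > Ortho 12 > Cardio 9 > Maternity 8 > Onc 7.
Peds: +25 to 25 (cap) → 175 left.
ER takes 95 to reach its cap of 95 → 80 left.
Give Surgery 75 to hit its cap of 75 → 5 left.
Ortho: +5 (room for 75) → 5. Pool exhausted.
Total = 12×5 + 21×25 + 15×75 + 17×95 = 3325.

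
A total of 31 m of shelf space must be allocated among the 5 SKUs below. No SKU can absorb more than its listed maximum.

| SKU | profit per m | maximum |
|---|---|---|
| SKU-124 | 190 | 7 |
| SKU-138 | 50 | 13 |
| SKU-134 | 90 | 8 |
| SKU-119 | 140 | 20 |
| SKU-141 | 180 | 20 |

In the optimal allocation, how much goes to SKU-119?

4

Rank by profit per m: SKU-124 190 > SKU-141 180 > SKU-119 140 > SKU-134 90 > SKU-138 50.
SKU-124: +7 to 7 (cap) ; 24 left.
SKU-141: +20 to 20 (cap) ; 4 left.
Only 4 left; SKU-119 takes them to reach 4.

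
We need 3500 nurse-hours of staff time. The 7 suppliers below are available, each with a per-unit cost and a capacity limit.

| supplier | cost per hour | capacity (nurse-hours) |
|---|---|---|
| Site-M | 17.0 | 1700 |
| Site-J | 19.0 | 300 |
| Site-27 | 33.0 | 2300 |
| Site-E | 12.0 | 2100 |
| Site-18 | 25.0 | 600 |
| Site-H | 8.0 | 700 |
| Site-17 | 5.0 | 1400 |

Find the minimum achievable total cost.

29400

Use suppliers in increasing cost order.
Site-17 at 5.0: take all 1400 nurse-hours — 2100 still needed.
Take 700 from Site-H at 8.0 — need 1400 more.
Site-E (12.0): take the remaining 1400 — done.
Site-M, Site-J, Site-18, Site-27: unused.
Cost = 1400×5.0 + 700×8.0 + 1400×12.0 = 29400.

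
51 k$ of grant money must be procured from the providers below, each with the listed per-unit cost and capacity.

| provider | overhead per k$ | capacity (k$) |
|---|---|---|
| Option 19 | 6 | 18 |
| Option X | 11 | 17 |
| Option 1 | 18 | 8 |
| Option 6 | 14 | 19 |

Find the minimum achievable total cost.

Fill from the cheapest provider first.
Option 19 at 6: take all 18 k$ — 33 still needed.
Take 17 from Option X at 11 — need 16 more.
Option 6 at 14: take 16 of its 19 — requirement met.
Option 1: unused.
Cost = 18×6 + 17×11 + 16×14 = 519.

519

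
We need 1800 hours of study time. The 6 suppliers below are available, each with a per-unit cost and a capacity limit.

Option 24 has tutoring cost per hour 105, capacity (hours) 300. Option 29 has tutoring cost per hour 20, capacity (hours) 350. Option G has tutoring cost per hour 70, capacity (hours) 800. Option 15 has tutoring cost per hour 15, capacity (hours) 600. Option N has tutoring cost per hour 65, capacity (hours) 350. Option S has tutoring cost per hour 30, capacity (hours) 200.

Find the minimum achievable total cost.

Cheapest first:
Take 600 from Option 15 at 15 → need 1200 more.
Take 350 from Option 29 at 20 → need 850 more.
Take 200 from Option S at 30 → need 650 more.
Option N (65): use full 350 → 300 hours to go.
Take 300 from Option G at 70 to finish.
Option 24: unused.
Cost = 600×15 + 350×20 + 200×30 + 350×65 + 300×70 = 65750.

65750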